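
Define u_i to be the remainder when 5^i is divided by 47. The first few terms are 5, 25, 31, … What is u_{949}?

26

We have u_1 = 5,  u_2 = 25,  u_3 = 31,  u_4 = 14,  u_5 = 23,  u_6 = 21,  u_7 = 11,  u_8 = 8,  u_9 = 40,  u_{10} = 12,  u_{11} = 13,  u_{12} = 18,  u_{13} = 43,  u_{14} = 27,  u_{15} = 41,  u_{16} = 17,  u_{17} = 38,  u_{18} = 2,  u_{19} = 10,  u_{20} = 3,  u_{21} = 15,  u_{22} = 28,  u_{23} = 46,  u_{24} = 42,  u_{25} = 22,  u_{26} = 16,  u_{27} = 33,  u_{28} = 24,  u_{29} = 26,  u_{30} = 36,  u_{31} = 39,  u_{32} = 7,  u_{33} = 35,  u_{34} = 34,  u_{35} = 29,  u_{36} = 4,  u_{37} = 20,  u_{38} = 6,  u_{39} = 30,  u_{40} = 9,  u_{41} = 45,  u_{42} = 37,  u_{43} = 44,  u_{44} = 32,  u_{45} = 19,  u_{46} = 1,  u_{47} = 5.
Since u_{47} = u_1 = 5, the sequence is periodic with period 46.
(949 - 1) mod 46 = 28, so u_{949} = u_{29} = 26.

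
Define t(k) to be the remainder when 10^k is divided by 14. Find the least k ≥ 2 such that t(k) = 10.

We have t(1) = 10,  t(2) = 2,  t(3) = 6,  t(4) = 4,  t(5) = 12,  t(6) = 8,  t(7) = 10.
The sequence repeats with period 6.
The value 10 next appears (with k ≥ 2) at t(7).

7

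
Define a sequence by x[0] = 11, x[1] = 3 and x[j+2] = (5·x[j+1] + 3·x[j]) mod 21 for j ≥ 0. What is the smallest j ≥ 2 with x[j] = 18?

3

We have x[0] = 11,  x[1] = 3,  x[2] = 6,  x[3] = 18,  x[4] = 3,  x[5] = 6.
Since (x[4], x[5]) = (x[1], x[2]) = (3, 6) (two consecutive terms determine the rest), the sequence is eventually periodic: after a pre-period of length 1 it cycles with period 3.
The value 18 first appears (with j ≥ 2) at x[3].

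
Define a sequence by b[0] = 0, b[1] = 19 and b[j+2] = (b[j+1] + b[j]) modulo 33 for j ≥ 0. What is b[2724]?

24

b[0] = 0,  b[1] = 19,  b[2] = 19,  b[3] = 5,  b[4] = 24,  b[5] = 29,  b[6] = 20,  b[7] = 16,  b[8] = 3,  b[9] = 19,  b[10] = 22,  b[11] = 8,  b[12] = 30,  b[13] = 5,  b[14] = 2,  b[15] = 7,  b[16] = 9,  b[17] = 16,  b[18] = 25,  b[19] = 8,  b[20] = 0,  b[21] = 8,  b[22] = 8,  b[23] = 16,  b[24] = 24,  b[25] = 7,  b[26] = 31,  b[27] = 5,  b[28] = 3,  b[29] = 8,  b[30] = 11,  b[31] = 19,  b[32] = 30,  b[33] = 16,  b[34] = 13,  b[35] = 29,  b[36] = 9,  b[37] = 5,  b[38] = 14,  b[39] = 19,  b[40] = 0,  b[41] = 19.
Since (b[40], b[41]) = (b[0], b[1]) = (0, 19) (two consecutive terms determine the rest), the sequence is periodic with period 40.
(2724 - 0) mod 40 = 4, so b[2724] = b[4] = 24.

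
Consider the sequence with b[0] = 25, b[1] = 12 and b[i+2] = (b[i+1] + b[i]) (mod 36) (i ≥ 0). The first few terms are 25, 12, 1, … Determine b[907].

Listing terms: b[0] = 25,  b[1] = 12,  b[2] = 1,  b[3] = 13,  b[4] = 14,  b[5] = 27,  b[6] = 5,  b[7] = 32,  b[8] = 1,  b[9] = 33,  b[10] = 34,  b[11] = 31,  b[12] = 29,  b[13] = 24,  b[14] = 17,  b[15] = 5,  b[16] = 22,  b[17] = 27,  b[18] = 13,  b[19] = 4,  b[20] = 17,  b[21] = 21,  b[22] = 2,  b[23] = 23,  b[24] = 25,  b[25] = 12.
Since (b[24], b[25]) = (b[0], b[1]) = (25, 12) (two consecutive terms determine the rest), the sequence is periodic with period 24.
(907 - 0) mod 24 = 19, so b[907] = b[19] = 4.

4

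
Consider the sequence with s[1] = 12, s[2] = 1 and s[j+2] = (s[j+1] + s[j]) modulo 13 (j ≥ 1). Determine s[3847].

Computing terms: s[1] = 12,  s[2] = 1,  s[3] = 0,  s[4] = 1,  s[5] = 1,  s[6] = 2,  s[7] = 3,  s[8] = 5,  s[9] = 8,  s[10] = 0,  s[11] = 8,  s[12] = 8,  s[13] = 3,  s[14] = 11,  s[15] = 1,  s[16] = 12,  s[17] = 0,  s[18] = 12,  s[19] = 12,  s[20] = 11,  s[21] = 10,  s[22] = 8,  s[23] = 5,  s[24] = 0,  s[25] = 5,  s[26] = 5,  s[27] = 10,  s[28] = 2,  s[29] = 12,  s[30] = 1.
Since (s[29], s[30]) = (s[1], s[2]) = (12, 1) (two consecutive terms determine the rest), the sequence is periodic with period 28.
So s[3847] = s[1 + ((3847-1) mod 28)] = s[11] = 8.

8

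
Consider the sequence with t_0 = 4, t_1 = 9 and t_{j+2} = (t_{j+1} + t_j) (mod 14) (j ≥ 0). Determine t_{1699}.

1

We have t_0 = 4, t_1 = 9, t_2 = 13, t_3 = 8, t_4 = 7, t_5 = 1, t_6 = 8, t_7 = 9, t_8 = 3, t_9 = 12, t_{10} = 1, t_{11} = 13, t_{12} = 0, t_{13} = 13, t_{14} = 13, t_{15} = 12, t_{16} = 11, t_{17} = 9, t_{18} = 6, t_{19} = 1, t_{20} = 7, t_{21} = 8, t_{22} = 1, t_{23} = 9, t_{24} = 10, t_{25} = 5, t_{26} = 1, t_{27} = 6, t_{28} = 7, t_{29} = 13, t_{30} = 6, t_{31} = 5, t_{32} = 11, t_{33} = 2, t_{34} = 13, t_{35} = 1, t_{36} = 0, t_{37} = 1, t_{38} = 1, t_{39} = 2, t_{40} = 3, t_{41} = 5, t_{42} = 8, t_{43} = 13, t_{44} = 7, t_{45} = 6, t_{46} = 13, t_{47} = 5, t_{48} = 4, t_{49} = 9.
The sequence repeats with period 48.
So t_{1699} = t_{0 + ((1699-0) mod 48)} = t_{19} = 1.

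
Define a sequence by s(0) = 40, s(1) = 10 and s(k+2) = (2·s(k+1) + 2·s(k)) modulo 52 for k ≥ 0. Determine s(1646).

48

We have s(0) = 40, s(1) = 10, s(2) = 48, s(3) = 12, s(4) = 16, s(5) = 4, s(6) = 40, s(7) = 36, s(8) = 48, s(9) = 12.
Since (s(8), s(9)) = (s(2), s(3)) = (48, 12) (two consecutive terms determine the rest), the sequence is eventually periodic: after a pre-period of length 2 it cycles with period 6.
For k ≥ 2, s(k) depends only on (k - 2) mod 6. (1646 - 2) mod 6 = 0, so s(1646) = s(2) = 48.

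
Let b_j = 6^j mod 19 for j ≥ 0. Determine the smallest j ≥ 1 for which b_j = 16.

8

Computing terms: b_0 = 1; b_1 = 6; b_2 = 17; b_3 = 7; b_4 = 4; b_5 = 5; b_6 = 11; b_7 = 9; b_8 = 16; b_9 = 1.
The sequence repeats with period 9.
The value 16 first appears (with j ≥ 1) at b_8.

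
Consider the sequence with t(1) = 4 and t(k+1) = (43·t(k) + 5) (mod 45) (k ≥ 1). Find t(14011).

Computing terms: t(1) = 4; t(2) = 42; t(3) = 11; t(4) = 28; t(5) = 39; t(6) = 17; t(7) = 16; t(8) = 18; t(9) = 14; t(10) = 22; t(11) = 6; t(12) = 38; t(13) = 19; t(14) = 12; t(15) = 26; t(16) = 43; t(17) = 9; t(18) = 32; t(19) = 31; t(20) = 33; t(21) = 29; t(22) = 37; t(23) = 21; t(24) = 8; t(25) = 34; t(26) = 27; t(27) = 41; t(28) = 13; t(29) = 24; t(30) = 2; t(31) = 1; t(32) = 3; t(33) = 44; t(34) = 7; t(35) = 36; t(36) = 23; t(37) = 4.
Since t(37) = t(1) = 4, the sequence is periodic with period 36.
(14011 - 1) mod 36 = 6, so t(14011) = t(7) = 16.

16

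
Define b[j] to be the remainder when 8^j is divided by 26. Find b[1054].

Listing terms: b[0] = 1,  b[1] = 8,  b[2] = 12,  b[3] = 18,  b[4] = 14,  b[5] = 8.
Since b[5] = b[1] = 8, the sequence is eventually periodic: after a pre-period of length 1 it cycles with period 4.
For j ≥ 1, b[j] depends only on (j - 1) mod 4. (1054 - 1) mod 4 = 1, so b[1054] = b[2] = 12.

12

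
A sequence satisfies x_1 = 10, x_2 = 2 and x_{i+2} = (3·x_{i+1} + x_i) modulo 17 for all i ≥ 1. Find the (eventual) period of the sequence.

16

Listing terms: x_1 = 10,  x_2 = 2,  x_3 = 16,  x_4 = 16,  x_5 = 13,  x_6 = 4,  x_7 = 8,  x_8 = 11,  x_9 = 7,  x_{10} = 15,  x_{11} = 1,  x_{12} = 1,  x_{13} = 4,  x_{14} = 13,  x_{15} = 9,  x_{16} = 6,  x_{17} = 10,  x_{18} = 2.
Since (x_{17}, x_{18}) = (x_1, x_2) = (10, 2) (two consecutive terms determine the rest), the sequence is periodic with period 16.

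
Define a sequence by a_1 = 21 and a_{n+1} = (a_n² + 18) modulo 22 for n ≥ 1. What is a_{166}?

21

Listing terms: a_1 = 21,  a_2 = 19,  a_3 = 5,  a_4 = 21.
The sequence repeats with period 3.
(166 - 1) mod 3 = 0, so a_{166} = a_1 = 21.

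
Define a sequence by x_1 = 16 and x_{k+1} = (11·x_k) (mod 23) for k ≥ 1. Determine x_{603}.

We have x_1 = 16, x_2 = 15, x_3 = 4, x_4 = 21, x_5 = 1, x_6 = 11, x_7 = 6, x_8 = 20, x_9 = 13, x_{10} = 5, x_{11} = 9, x_{12} = 7, x_{13} = 8, x_{14} = 19, x_{15} = 2, x_{16} = 22, x_{17} = 12, x_{18} = 17, x_{19} = 3, x_{20} = 10, x_{21} = 18, x_{22} = 14, x_{23} = 16.
The sequence repeats with period 22.
So x_{603} = x_{1 + ((603-1) mod 22)} = x_9 = 13.

13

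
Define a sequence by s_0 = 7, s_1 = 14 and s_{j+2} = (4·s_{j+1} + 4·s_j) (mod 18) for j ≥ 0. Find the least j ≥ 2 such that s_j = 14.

Computing terms: s_0 = 7; s_1 = 14; s_2 = 12; s_3 = 14; s_4 = 14; s_5 = 4; s_6 = 0; s_7 = 16; s_8 = 10; s_9 = 14; s_{10} = 6; s_{11} = 8; s_{12} = 2; s_{13} = 4; s_{14} = 6; s_{15} = 4; s_{16} = 4; s_{17} = 14; s_{18} = 0; s_{19} = 2; s_{20} = 8; s_{21} = 4; s_{22} = 12; s_{23} = 10; s_{24} = 16; s_{25} = 14; s_{26} = 12.
Since (s_{25}, s_{26}) = (s_1, s_2) = (14, 12) (two consecutive terms determine the rest), the sequence is eventually periodic: after a pre-period of length 1 it cycles with period 24.
The value 14 first appears (with j ≥ 2) at s_3.

3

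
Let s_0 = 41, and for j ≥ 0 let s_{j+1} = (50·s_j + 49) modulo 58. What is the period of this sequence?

28

s_0 = 41; s_1 = 11; s_2 = 19; s_3 = 13; s_4 = 3; s_5 = 25; s_6 = 23; s_7 = 39; s_8 = 27; s_9 = 7; s_{10} = 51; s_{11} = 47; s_{12} = 21; s_{13} = 55; s_{14} = 15; s_{15} = 45; s_{16} = 37; s_{17} = 43; s_{18} = 53; s_{19} = 31; s_{20} = 33; s_{21} = 17; s_{22} = 29; s_{23} = 49; s_{24} = 5; s_{25} = 9; s_{26} = 35; s_{27} = 1; s_{28} = 41.
Since s_{28} = s_0 = 41, the sequence is periodic with period 28.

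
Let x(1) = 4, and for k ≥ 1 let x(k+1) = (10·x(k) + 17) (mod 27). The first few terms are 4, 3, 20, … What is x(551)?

21

x(1) = 4; x(2) = 3; x(3) = 20; x(4) = 1; x(5) = 0; x(6) = 17; x(7) = 25; x(8) = 24; x(9) = 14; x(10) = 22; x(11) = 21; x(12) = 11; x(13) = 19; x(14) = 18; x(15) = 8; x(16) = 16; x(17) = 15; x(18) = 5; x(19) = 13; x(20) = 12; x(21) = 2; x(22) = 10; x(23) = 9; x(24) = 26; x(25) = 7; x(26) = 6; x(27) = 23; x(28) = 4.
The sequence repeats with period 27.
(551 - 1) mod 27 = 10, so x(551) = x(11) = 21.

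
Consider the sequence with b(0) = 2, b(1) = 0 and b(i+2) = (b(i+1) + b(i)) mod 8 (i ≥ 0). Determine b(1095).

2

We have b(0) = 2,  b(1) = 0,  b(2) = 2,  b(3) = 2,  b(4) = 4,  b(5) = 6,  b(6) = 2,  b(7) = 0.
The sequence repeats with period 6.
(1095 - 0) mod 6 = 3, so b(1095) = b(3) = 2.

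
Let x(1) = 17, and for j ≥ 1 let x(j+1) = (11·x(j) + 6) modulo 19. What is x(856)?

Computing terms: x(1) = 17, x(2) = 3, x(3) = 1, x(4) = 17.
The sequence repeats with period 3.
(856 - 1) mod 3 = 0, so x(856) = x(1) = 17.

17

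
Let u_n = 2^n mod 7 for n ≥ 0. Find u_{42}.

1

u_0 = 1; u_1 = 2; u_2 = 4; u_3 = 1.
The sequence repeats with period 3.
(42 - 0) mod 3 = 0, so u_{42} = u_0 = 1.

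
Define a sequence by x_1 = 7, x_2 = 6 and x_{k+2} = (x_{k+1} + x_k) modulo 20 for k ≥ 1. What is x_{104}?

14

x_1 = 7,  x_2 = 6,  x_3 = 13,  x_4 = 19,  x_5 = 12,  x_6 = 11,  x_7 = 3,  x_8 = 14,  x_9 = 17,  x_{10} = 11,  x_{11} = 8,  x_{12} = 19,  x_{13} = 7,  x_{14} = 6.
Since (x_{13}, x_{14}) = (x_1, x_2) = (7, 6) (two consecutive terms determine the rest), the sequence is periodic with period 12.
So x_{104} = x_{1 + ((104-1) mod 12)} = x_8 = 14.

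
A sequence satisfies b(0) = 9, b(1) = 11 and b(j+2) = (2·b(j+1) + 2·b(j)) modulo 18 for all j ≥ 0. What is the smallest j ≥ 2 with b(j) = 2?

10

We have b(0) = 9,  b(1) = 11,  b(2) = 4,  b(3) = 12,  b(4) = 14,  b(5) = 16,  b(6) = 6,  b(7) = 8,  b(8) = 10,  b(9) = 0,  b(10) = 2,  b(11) = 4,  b(12) = 12.
Since (b(11), b(12)) = (b(2), b(3)) = (4, 12) (two consecutive terms determine the rest), the sequence is eventually periodic: after a pre-period of length 2 it cycles with period 9.
The value 2 first appears (with j ≥ 2) at b(10).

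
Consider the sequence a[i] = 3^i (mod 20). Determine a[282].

9

Computing terms: a[1] = 3,  a[2] = 9,  a[3] = 7,  a[4] = 1,  a[5] = 3.
Since a[5] = a[1] = 3, the sequence is periodic with period 4.
So a[282] = a[1 + ((282-1) mod 4)] = a[2] = 9.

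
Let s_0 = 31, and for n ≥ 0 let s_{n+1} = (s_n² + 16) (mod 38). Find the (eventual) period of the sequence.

s_0 = 31, s_1 = 27, s_2 = 23, s_3 = 13, s_4 = 33, s_5 = 3, s_6 = 25, s_7 = 33.
Since s_7 = s_4 = 33, the sequence is eventually periodic: after a pre-period of length 4 it cycles with period 3.

3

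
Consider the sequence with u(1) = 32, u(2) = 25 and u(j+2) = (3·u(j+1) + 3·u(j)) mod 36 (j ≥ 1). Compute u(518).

Listing terms: u(1) = 32,  u(2) = 25,  u(3) = 27,  u(4) = 12,  u(5) = 9,  u(6) = 27,  u(7) = 0,  u(8) = 9,  u(9) = 27.
Since (u(8), u(9)) = (u(5), u(6)) = (9, 27) (two consecutive terms determine the rest), the sequence is eventually periodic: after a pre-period of length 4 it cycles with period 3.
For j ≥ 5, u(j) depends only on (j - 5) mod 3. (518 - 5) mod 3 = 0, so u(518) = u(5) = 9.

9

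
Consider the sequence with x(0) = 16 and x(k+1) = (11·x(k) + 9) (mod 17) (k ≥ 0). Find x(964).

14

Computing terms: x(0) = 16, x(1) = 15, x(2) = 4, x(3) = 2, x(4) = 14, x(5) = 10, x(6) = 0, x(7) = 9, x(8) = 6, x(9) = 7, x(10) = 1, x(11) = 3, x(12) = 8, x(13) = 12, x(14) = 5, x(15) = 13, x(16) = 16.
The sequence repeats with period 16.
So x(964) = x(0 + ((964-0) mod 16)) = x(4) = 14.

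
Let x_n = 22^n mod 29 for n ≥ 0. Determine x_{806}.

7

We have x_0 = 1,  x_1 = 22,  x_2 = 20,  x_3 = 5,  x_4 = 23,  x_5 = 13,  x_6 = 25,  x_7 = 28,  x_8 = 7,  x_9 = 9,  x_{10} = 24,  x_{11} = 6,  x_{12} = 16,  x_{13} = 4,  x_{14} = 1.
Since x_{14} = x_0 = 1, the sequence is periodic with period 14.
So x_{806} = x_{0 + ((806-0) mod 14)} = x_8 = 7.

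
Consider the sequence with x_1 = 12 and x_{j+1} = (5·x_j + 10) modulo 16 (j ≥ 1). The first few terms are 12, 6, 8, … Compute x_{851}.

8

Listing terms: x_1 = 12,  x_2 = 6,  x_3 = 8,  x_4 = 2,  x_5 = 4,  x_6 = 14,  x_7 = 0,  x_8 = 10,  x_9 = 12.
Since x_9 = x_1 = 12, the sequence is periodic with period 8.
So x_{851} = x_{1 + ((851-1) mod 8)} = x_3 = 8.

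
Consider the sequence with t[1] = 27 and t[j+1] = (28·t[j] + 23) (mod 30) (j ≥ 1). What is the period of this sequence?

12

We have t[1] = 27; t[2] = 29; t[3] = 25; t[4] = 3; t[5] = 17; t[6] = 19; t[7] = 15; t[8] = 23; t[9] = 7; t[10] = 9; t[11] = 5; t[12] = 13; t[13] = 27.
Since t[13] = t[1] = 27, the sequence is periodic with period 12.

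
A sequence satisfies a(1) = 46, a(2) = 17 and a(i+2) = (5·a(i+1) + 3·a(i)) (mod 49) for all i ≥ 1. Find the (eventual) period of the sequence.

Computing terms: a(1) = 46,  a(2) = 17,  a(3) = 27,  a(4) = 39,  a(5) = 31,  a(6) = 27,  a(7) = 32,  a(8) = 45,  a(9) = 27,  a(10) = 25,  a(11) = 10,  a(12) = 27,  a(13) = 18,  a(14) = 24,  a(15) = 27,  a(16) = 11,  a(17) = 38,  a(18) = 27,  a(19) = 4,  a(20) = 3,  a(21) = 27,  a(22) = 46,  a(23) = 17.
The sequence repeats with period 21.

21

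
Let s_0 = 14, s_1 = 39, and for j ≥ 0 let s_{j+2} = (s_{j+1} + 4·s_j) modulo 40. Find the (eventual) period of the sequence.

Listing terms: s_0 = 14,  s_1 = 39,  s_2 = 15,  s_3 = 11,  s_4 = 31,  s_5 = 35,  s_6 = 39,  s_7 = 19,  s_8 = 15,  s_9 = 11.
Since (s_8, s_9) = (s_2, s_3) = (15, 11) (two consecutive terms determine the rest), the sequence is eventually periodic: after a pre-period of length 2 it cycles with period 6.

6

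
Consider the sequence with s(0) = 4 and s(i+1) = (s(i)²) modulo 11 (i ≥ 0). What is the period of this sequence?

Listing terms: s(0) = 4; s(1) = 5; s(2) = 3; s(3) = 9; s(4) = 4.
The sequence repeats with period 4.

4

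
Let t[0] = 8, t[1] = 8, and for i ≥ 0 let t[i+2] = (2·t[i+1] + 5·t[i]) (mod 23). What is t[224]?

9

Computing terms: t[0] = 8; t[1] = 8; t[2] = 10; t[3] = 14; t[4] = 9; t[5] = 19; t[6] = 14; t[7] = 8; t[8] = 17; t[9] = 5; t[10] = 3; t[11] = 8; t[12] = 8.
The sequence repeats with period 11.
(224 - 0) mod 11 = 4, so t[224] = t[4] = 9.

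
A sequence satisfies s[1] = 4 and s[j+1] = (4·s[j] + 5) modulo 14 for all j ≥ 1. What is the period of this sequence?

s[1] = 4; s[2] = 7; s[3] = 5; s[4] = 11; s[5] = 7.
Since s[5] = s[2] = 7, the sequence is eventually periodic: after a pre-period of length 1 it cycles with period 3.

3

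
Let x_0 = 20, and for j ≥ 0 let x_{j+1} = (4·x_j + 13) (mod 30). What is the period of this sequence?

Listing terms: x_0 = 20; x_1 = 3; x_2 = 25; x_3 = 23; x_4 = 15; x_5 = 13; x_6 = 5; x_7 = 3.
Since x_7 = x_1 = 3, the sequence is eventually periodic: after a pre-period of length 1 it cycles with period 6.

6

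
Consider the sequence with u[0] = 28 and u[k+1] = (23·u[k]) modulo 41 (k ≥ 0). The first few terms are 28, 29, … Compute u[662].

11

u[0] = 28, u[1] = 29, u[2] = 11, u[3] = 7, u[4] = 38, u[5] = 13, u[6] = 12, u[7] = 30, u[8] = 34, u[9] = 3, u[10] = 28.
The sequence repeats with period 10.
(662 - 0) mod 10 = 2, so u[662] = u[2] = 11.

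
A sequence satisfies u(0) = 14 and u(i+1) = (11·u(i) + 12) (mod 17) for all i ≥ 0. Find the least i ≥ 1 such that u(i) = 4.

u(0) = 14, u(1) = 13, u(2) = 2, u(3) = 0, u(4) = 12, u(5) = 8, u(6) = 15, u(7) = 7, u(8) = 4, u(9) = 5, u(10) = 16, u(11) = 1, u(12) = 6, u(13) = 10, u(14) = 3, u(15) = 11, u(16) = 14.
The sequence repeats with period 16.
The value 4 first appears (with i ≥ 1) at u(8).

8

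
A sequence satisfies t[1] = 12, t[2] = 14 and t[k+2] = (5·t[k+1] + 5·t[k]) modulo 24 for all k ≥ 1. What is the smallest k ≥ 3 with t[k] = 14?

8

Computing terms: t[1] = 12,  t[2] = 14,  t[3] = 10,  t[4] = 0,  t[5] = 2,  t[6] = 10,  t[7] = 12,  t[8] = 14.
Since (t[7], t[8]) = (t[1], t[2]) = (12, 14) (two consecutive terms determine the rest), the sequence is periodic with period 6.
The value 14 next appears (with k ≥ 3) at t[8].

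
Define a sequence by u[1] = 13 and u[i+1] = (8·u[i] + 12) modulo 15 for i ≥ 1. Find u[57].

13

Listing terms: u[1] = 13; u[2] = 11; u[3] = 10; u[4] = 2; u[5] = 13.
The sequence repeats with period 4.
So u[57] = u[1 + ((57-1) mod 4)] = u[1] = 13.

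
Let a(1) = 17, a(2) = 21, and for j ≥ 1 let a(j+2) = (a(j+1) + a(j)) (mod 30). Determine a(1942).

21

We have a(1) = 17,  a(2) = 21,  a(3) = 8,  a(4) = 29,  a(5) = 7,  a(6) = 6,  a(7) = 13,  a(8) = 19,  a(9) = 2,  a(10) = 21,  a(11) = 23,  a(12) = 14,  a(13) = 7,  a(14) = 21,  a(15) = 28,  a(16) = 19,  a(17) = 17,  a(18) = 6,  a(19) = 23,  a(20) = 29,  a(21) = 22,  a(22) = 21,  a(23) = 13,  a(24) = 4,  a(25) = 17,  a(26) = 21.
Since (a(25), a(26)) = (a(1), a(2)) = (17, 21) (two consecutive terms determine the rest), the sequence is periodic with period 24.
(1942 - 1) mod 24 = 21, so a(1942) = a(22) = 21.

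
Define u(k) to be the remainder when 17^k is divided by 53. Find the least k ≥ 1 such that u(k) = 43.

23

u(0) = 1,  u(1) = 17,  u(2) = 24,  u(3) = 37,  u(4) = 46,  u(5) = 40,  u(6) = 44,  u(7) = 6,  u(8) = 49,  u(9) = 38,  u(10) = 10,  u(11) = 11,  u(12) = 28,  u(13) = 52,  u(14) = 36,  u(15) = 29,  u(16) = 16,  u(17) = 7,  u(18) = 13,  u(19) = 9,  u(20) = 47,  u(21) = 4,  u(22) = 15,  u(23) = 43,  u(24) = 42,  u(25) = 25,  u(26) = 1.
Since u(26) = u(0) = 1, the sequence is periodic with period 26.
The value 43 first appears (with k ≥ 1) at u(23).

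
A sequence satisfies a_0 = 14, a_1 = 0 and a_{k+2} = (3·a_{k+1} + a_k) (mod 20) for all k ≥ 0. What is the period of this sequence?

12

Listing terms: a_0 = 14,  a_1 = 0,  a_2 = 14,  a_3 = 2,  a_4 = 0,  a_5 = 2,  a_6 = 6,  a_7 = 0,  a_8 = 6,  a_9 = 18,  a_{10} = 0,  a_{11} = 18,  a_{12} = 14,  a_{13} = 0.
Since (a_{12}, a_{13}) = (a_0, a_1) = (14, 0) (two consecutive terms determine the rest), the sequence is periodic with period 12.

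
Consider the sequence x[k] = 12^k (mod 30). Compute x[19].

18

Computing terms: x[0] = 1; x[1] = 12; x[2] = 24; x[3] = 18; x[4] = 6; x[5] = 12.
Since x[5] = x[1] = 12, the sequence is eventually periodic: after a pre-period of length 1 it cycles with period 4.
For k ≥ 1, x[k] depends only on (k - 1) mod 4. (19 - 1) mod 4 = 2, so x[19] = x[3] = 18.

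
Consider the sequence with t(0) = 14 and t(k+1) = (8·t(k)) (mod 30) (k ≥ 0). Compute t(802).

Listing terms: t(0) = 14; t(1) = 22; t(2) = 26; t(3) = 28; t(4) = 14.
The sequence repeats with period 4.
So t(802) = t(0 + ((802-0) mod 4)) = t(2) = 26.

26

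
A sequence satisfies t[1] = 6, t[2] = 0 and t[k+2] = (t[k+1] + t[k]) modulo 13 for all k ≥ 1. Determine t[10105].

4

Computing terms: t[1] = 6,  t[2] = 0,  t[3] = 6,  t[4] = 6,  t[5] = 12,  t[6] = 5,  t[7] = 4,  t[8] = 9,  t[9] = 0,  t[10] = 9,  t[11] = 9,  t[12] = 5,  t[13] = 1,  t[14] = 6,  t[15] = 7,  t[16] = 0,  t[17] = 7,  t[18] = 7,  t[19] = 1,  t[20] = 8,  t[21] = 9,  t[22] = 4,  t[23] = 0,  t[24] = 4,  t[25] = 4,  t[26] = 8,  t[27] = 12,  t[28] = 7,  t[29] = 6,  t[30] = 0.
The sequence repeats with period 28.
So t[10105] = t[1 + ((10105-1) mod 28)] = t[25] = 4.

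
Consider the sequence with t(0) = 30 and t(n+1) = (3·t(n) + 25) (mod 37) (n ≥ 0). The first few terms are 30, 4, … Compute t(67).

t(0) = 30,  t(1) = 4,  t(2) = 0,  t(3) = 25,  t(4) = 26,  t(5) = 29,  t(6) = 1,  t(7) = 28,  t(8) = 35,  t(9) = 19,  t(10) = 8,  t(11) = 12,  t(12) = 24,  t(13) = 23,  t(14) = 20,  t(15) = 11,  t(16) = 21,  t(17) = 14,  t(18) = 30.
Since t(18) = t(0) = 30, the sequence is periodic with period 18.
(67 - 0) mod 18 = 13, so t(67) = t(13) = 23.

23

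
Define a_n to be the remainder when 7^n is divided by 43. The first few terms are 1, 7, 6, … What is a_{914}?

6

Listing terms: a_0 = 1; a_1 = 7; a_2 = 6; a_3 = 42; a_4 = 36; a_5 = 37; a_6 = 1.
Since a_6 = a_0 = 1, the sequence is periodic with period 6.
(914 - 0) mod 6 = 2, so a_{914} = a_2 = 6.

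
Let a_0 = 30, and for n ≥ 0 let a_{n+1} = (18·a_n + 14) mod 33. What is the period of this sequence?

10

Computing terms: a_0 = 30,  a_1 = 26,  a_2 = 20,  a_3 = 11,  a_4 = 14,  a_5 = 2,  a_6 = 17,  a_7 = 23,  a_8 = 32,  a_9 = 29,  a_{10} = 8,  a_{11} = 26.
Since a_{11} = a_1 = 26, the sequence is eventually periodic: after a pre-period of length 1 it cycles with period 10.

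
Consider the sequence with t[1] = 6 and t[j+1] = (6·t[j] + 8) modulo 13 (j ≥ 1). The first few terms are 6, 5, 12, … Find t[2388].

4

We have t[1] = 6; t[2] = 5; t[3] = 12; t[4] = 2; t[5] = 7; t[6] = 11; t[7] = 9; t[8] = 10; t[9] = 3; t[10] = 0; t[11] = 8; t[12] = 4; t[13] = 6.
The sequence repeats with period 12.
(2388 - 1) mod 12 = 11, so t[2388] = t[12] = 4.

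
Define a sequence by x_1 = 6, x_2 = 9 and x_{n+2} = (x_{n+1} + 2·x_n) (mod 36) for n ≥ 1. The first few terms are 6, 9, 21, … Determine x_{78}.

Listing terms: x_1 = 6,  x_2 = 9,  x_3 = 21,  x_4 = 3,  x_5 = 9,  x_6 = 15,  x_7 = 33,  x_8 = 27,  x_9 = 21,  x_{10} = 3.
Since (x_9, x_{10}) = (x_3, x_4) = (21, 3) (two consecutive terms determine the rest), the sequence is eventually periodic: after a pre-period of length 2 it cycles with period 6.
For n ≥ 3, x_n depends only on (n - 3) mod 6. (78 - 3) mod 6 = 3, so x_{78} = x_6 = 15.

15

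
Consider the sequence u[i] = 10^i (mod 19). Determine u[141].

u[0] = 1,  u[1] = 10,  u[2] = 5,  u[3] = 12,  u[4] = 6,  u[5] = 3,  u[6] = 11,  u[7] = 15,  u[8] = 17,  u[9] = 18,  u[10] = 9,  u[11] = 14,  u[12] = 7,  u[13] = 13,  u[14] = 16,  u[15] = 8,  u[16] = 4,  u[17] = 2,  u[18] = 1.
The sequence repeats with period 18.
So u[141] = u[0 + ((141-0) mod 18)] = u[15] = 8.

8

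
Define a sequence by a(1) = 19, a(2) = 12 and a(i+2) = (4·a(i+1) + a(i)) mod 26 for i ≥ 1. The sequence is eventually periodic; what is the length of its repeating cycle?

28

Computing terms: a(1) = 19; a(2) = 12; a(3) = 15; a(4) = 20; a(5) = 17; a(6) = 10; a(7) = 5; a(8) = 4; a(9) = 21; a(10) = 10; a(11) = 9; a(12) = 20; a(13) = 11; a(14) = 12; a(15) = 7; a(16) = 14; a(17) = 11; a(18) = 6; a(19) = 9; a(20) = 16; a(21) = 21; a(22) = 22; a(23) = 5; a(24) = 16; a(25) = 17; a(26) = 6; a(27) = 15; a(28) = 14; a(29) = 19; a(30) = 12.
Since (a(29), a(30)) = (a(1), a(2)) = (19, 12) (two consecutive terms determine the rest), the sequence is periodic with period 28.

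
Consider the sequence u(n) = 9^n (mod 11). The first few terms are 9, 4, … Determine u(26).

9

We have u(1) = 9, u(2) = 4, u(3) = 3, u(4) = 5, u(5) = 1, u(6) = 9.
Since u(6) = u(1) = 9, the sequence is periodic with period 5.
So u(26) = u(1 + ((26-1) mod 5)) = u(1) = 9.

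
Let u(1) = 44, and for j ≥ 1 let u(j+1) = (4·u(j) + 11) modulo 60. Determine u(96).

Listing terms: u(1) = 44,  u(2) = 7,  u(3) = 39,  u(4) = 47,  u(5) = 19,  u(6) = 27,  u(7) = 59,  u(8) = 7.
Since u(8) = u(2) = 7, the sequence is eventually periodic: after a pre-period of length 1 it cycles with period 6.
For j ≥ 2, u(j) depends only on (j - 2) mod 6. (96 - 2) mod 6 = 4, so u(96) = u(6) = 27.

27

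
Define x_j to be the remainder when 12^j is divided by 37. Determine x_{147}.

We have x_0 = 1, x_1 = 12, x_2 = 33, x_3 = 26, x_4 = 16, x_5 = 7, x_6 = 10, x_7 = 9, x_8 = 34, x_9 = 1.
Since x_9 = x_0 = 1, the sequence is periodic with period 9.
So x_{147} = x_{0 + ((147-0) mod 9)} = x_3 = 26.

26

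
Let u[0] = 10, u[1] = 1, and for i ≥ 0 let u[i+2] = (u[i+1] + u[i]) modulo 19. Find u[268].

u[0] = 10, u[1] = 1, u[2] = 11, u[3] = 12, u[4] = 4, u[5] = 16, u[6] = 1, u[7] = 17, u[8] = 18, u[9] = 16, u[10] = 15, u[11] = 12, u[12] = 8, u[13] = 1, u[14] = 9, u[15] = 10, u[16] = 0, u[17] = 10, u[18] = 10, u[19] = 1.
The sequence repeats with period 18.
So u[268] = u[0 + ((268-0) mod 18)] = u[16] = 0.

0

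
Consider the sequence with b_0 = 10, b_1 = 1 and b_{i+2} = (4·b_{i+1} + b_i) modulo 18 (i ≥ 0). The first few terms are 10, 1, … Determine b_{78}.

4

We have b_0 = 10,  b_1 = 1,  b_2 = 14,  b_3 = 3,  b_4 = 8,  b_5 = 17,  b_6 = 4,  b_7 = 15,  b_8 = 10,  b_9 = 1.
Since (b_8, b_9) = (b_0, b_1) = (10, 1) (two consecutive terms determine the rest), the sequence is periodic with period 8.
(78 - 0) mod 8 = 6, so b_{78} = b_6 = 4.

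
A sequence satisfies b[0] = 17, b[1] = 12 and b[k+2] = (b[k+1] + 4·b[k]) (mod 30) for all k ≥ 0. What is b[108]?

22

Computing terms: b[0] = 17,  b[1] = 12,  b[2] = 20,  b[3] = 8,  b[4] = 28,  b[5] = 0,  b[6] = 22,  b[7] = 22,  b[8] = 20,  b[9] = 18,  b[10] = 8,  b[11] = 20,  b[12] = 22,  b[13] = 12,  b[14] = 10,  b[15] = 28,  b[16] = 8,  b[17] = 0,  b[18] = 2,  b[19] = 2,  b[20] = 10,  b[21] = 18,  b[22] = 28,  b[23] = 10,  b[24] = 2,  b[25] = 12,  b[26] = 20.
Since (b[25], b[26]) = (b[1], b[2]) = (12, 20) (two consecutive terms determine the rest), the sequence is eventually periodic: after a pre-period of length 1 it cycles with period 24.
For k ≥ 1, b[k] depends only on (k - 1) mod 24. (108 - 1) mod 24 = 11, so b[108] = b[12] = 22.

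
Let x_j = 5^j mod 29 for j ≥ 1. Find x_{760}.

16

We have x_1 = 5; x_2 = 25; x_3 = 9; x_4 = 16; x_5 = 22; x_6 = 23; x_7 = 28; x_8 = 24; x_9 = 4; x_{10} = 20; x_{11} = 13; x_{12} = 7; x_{13} = 6; x_{14} = 1; x_{15} = 5.
Since x_{15} = x_1 = 5, the sequence is periodic with period 14.
(760 - 1) mod 14 = 3, so x_{760} = x_4 = 16.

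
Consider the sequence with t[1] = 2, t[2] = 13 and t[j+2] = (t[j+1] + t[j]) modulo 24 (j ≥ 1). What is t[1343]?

15

We have t[1] = 2; t[2] = 13; t[3] = 15; t[4] = 4; t[5] = 19; t[6] = 23; t[7] = 18; t[8] = 17; t[9] = 11; t[10] = 4; t[11] = 15; t[12] = 19; t[13] = 10; t[14] = 5; t[15] = 15; t[16] = 20; t[17] = 11; t[18] = 7; t[19] = 18; t[20] = 1; t[21] = 19; t[22] = 20; t[23] = 15; t[24] = 11; t[25] = 2; t[26] = 13.
Since (t[25], t[26]) = (t[1], t[2]) = (2, 13) (two consecutive terms determine the rest), the sequence is periodic with period 24.
So t[1343] = t[1 + ((1343-1) mod 24)] = t[23] = 15.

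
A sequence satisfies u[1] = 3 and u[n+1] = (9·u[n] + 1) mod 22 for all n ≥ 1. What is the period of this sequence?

We have u[1] = 3,  u[2] = 6,  u[3] = 11,  u[4] = 12,  u[5] = 21,  u[6] = 14,  u[7] = 17,  u[8] = 0,  u[9] = 1,  u[10] = 10,  u[11] = 3.
Since u[11] = u[1] = 3, the sequence is periodic with period 10.

10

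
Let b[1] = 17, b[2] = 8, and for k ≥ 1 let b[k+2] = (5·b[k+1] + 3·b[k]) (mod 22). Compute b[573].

3

Listing terms: b[1] = 17,  b[2] = 8,  b[3] = 3,  b[4] = 17,  b[5] = 6,  b[6] = 15,  b[7] = 5,  b[8] = 4,  b[9] = 13,  b[10] = 11,  b[11] = 6,  b[12] = 19,  b[13] = 3,  b[14] = 6,  b[15] = 17,  b[16] = 15,  b[17] = 16,  b[18] = 15,  b[19] = 13,  b[20] = 0,  b[21] = 17,  b[22] = 19,  b[23] = 14,  b[24] = 17,  b[25] = 17,  b[26] = 4,  b[27] = 5,  b[28] = 15,  b[29] = 2,  b[30] = 11,  b[31] = 17,  b[32] = 8.
Since (b[31], b[32]) = (b[1], b[2]) = (17, 8) (two consecutive terms determine the rest), the sequence is periodic with period 30.
So b[573] = b[1 + ((573-1) mod 30)] = b[3] = 3.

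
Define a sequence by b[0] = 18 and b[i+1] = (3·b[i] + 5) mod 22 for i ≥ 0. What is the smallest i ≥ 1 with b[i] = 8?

Computing terms: b[0] = 18, b[1] = 15, b[2] = 6, b[3] = 1, b[4] = 8, b[5] = 7, b[6] = 4, b[7] = 17, b[8] = 12, b[9] = 19, b[10] = 18.
Since b[10] = b[0] = 18, the sequence is periodic with period 10.
The value 8 first appears (with i ≥ 1) at b[4].

4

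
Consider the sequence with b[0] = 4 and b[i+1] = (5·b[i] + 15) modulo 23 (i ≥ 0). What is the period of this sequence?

22

We have b[0] = 4; b[1] = 12; b[2] = 6; b[3] = 22; b[4] = 10; b[5] = 19; b[6] = 18; b[7] = 13; b[8] = 11; b[9] = 1; b[10] = 20; b[11] = 0; b[12] = 15; b[13] = 21; b[14] = 5; b[15] = 17; b[16] = 8; b[17] = 9; b[18] = 14; b[19] = 16; b[20] = 3; b[21] = 7; b[22] = 4.
The sequence repeats with period 22.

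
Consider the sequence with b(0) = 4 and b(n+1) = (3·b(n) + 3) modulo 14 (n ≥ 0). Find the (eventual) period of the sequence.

6

Computing terms: b(0) = 4, b(1) = 1, b(2) = 6, b(3) = 7, b(4) = 10, b(5) = 5, b(6) = 4.
Since b(6) = b(0) = 4, the sequence is periodic with period 6.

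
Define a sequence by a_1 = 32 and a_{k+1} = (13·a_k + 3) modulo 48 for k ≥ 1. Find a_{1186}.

Listing terms: a_1 = 32; a_2 = 35; a_3 = 26; a_4 = 5; a_5 = 20; a_6 = 23; a_7 = 14; a_8 = 41; a_9 = 8; a_{10} = 11; a_{11} = 2; a_{12} = 29; a_{13} = 44; a_{14} = 47; a_{15} = 38; a_{16} = 17; a_{17} = 32.
Since a_{17} = a_1 = 32, the sequence is periodic with period 16.
(1186 - 1) mod 16 = 1, so a_{1186} = a_2 = 35.

35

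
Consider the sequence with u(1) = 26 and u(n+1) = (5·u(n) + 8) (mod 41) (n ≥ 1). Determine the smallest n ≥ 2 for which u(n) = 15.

Computing terms: u(1) = 26,  u(2) = 15,  u(3) = 1,  u(4) = 13,  u(5) = 32,  u(6) = 4,  u(7) = 28,  u(8) = 25,  u(9) = 10,  u(10) = 17,  u(11) = 11,  u(12) = 22,  u(13) = 36,  u(14) = 24,  u(15) = 5,  u(16) = 33,  u(17) = 9,  u(18) = 12,  u(19) = 27,  u(20) = 20,  u(21) = 26.
Since u(21) = u(1) = 26, the sequence is periodic with period 20.
The value 15 first appears (with n ≥ 2) at u(2).

2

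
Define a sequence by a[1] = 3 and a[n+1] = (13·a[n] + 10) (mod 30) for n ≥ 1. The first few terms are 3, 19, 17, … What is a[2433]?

23

Listing terms: a[1] = 3, a[2] = 19, a[3] = 17, a[4] = 21, a[5] = 13, a[6] = 29, a[7] = 27, a[8] = 1, a[9] = 23, a[10] = 9, a[11] = 7, a[12] = 11, a[13] = 3.
The sequence repeats with period 12.
(2433 - 1) mod 12 = 8, so a[2433] = a[9] = 23.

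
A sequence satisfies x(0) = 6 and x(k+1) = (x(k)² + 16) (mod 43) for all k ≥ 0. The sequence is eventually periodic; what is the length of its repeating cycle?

4

Listing terms: x(0) = 6; x(1) = 9; x(2) = 11; x(3) = 8; x(4) = 37; x(5) = 9.
Since x(5) = x(1) = 9, the sequence is eventually periodic: after a pre-period of length 1 it cycles with period 4.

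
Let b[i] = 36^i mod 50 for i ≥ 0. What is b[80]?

26

We have b[0] = 1,  b[1] = 36,  b[2] = 46,  b[3] = 6,  b[4] = 16,  b[5] = 26,  b[6] = 36.
Since b[6] = b[1] = 36, the sequence is eventually periodic: after a pre-period of length 1 it cycles with period 5.
For i ≥ 1, b[i] depends only on (i - 1) mod 5. (80 - 1) mod 5 = 4, so b[80] = b[5] = 26.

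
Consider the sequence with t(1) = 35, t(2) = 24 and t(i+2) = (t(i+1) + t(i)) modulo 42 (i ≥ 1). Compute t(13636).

We have t(1) = 35, t(2) = 24, t(3) = 17, t(4) = 41, t(5) = 16, t(6) = 15, t(7) = 31, t(8) = 4, t(9) = 35, t(10) = 39, t(11) = 32, t(12) = 29, t(13) = 19, t(14) = 6, t(15) = 25, t(16) = 31, t(17) = 14, t(18) = 3, t(19) = 17, t(20) = 20, t(21) = 37, t(22) = 15, t(23) = 10, t(24) = 25, t(25) = 35, t(26) = 18, t(27) = 11, t(28) = 29, t(29) = 40, t(30) = 27, t(31) = 25, t(32) = 10, t(33) = 35, t(34) = 3, t(35) = 38, t(36) = 41, t(37) = 37, t(38) = 36, t(39) = 31, t(40) = 25, t(41) = 14, t(42) = 39, t(43) = 11, t(44) = 8, t(45) = 19, t(46) = 27, t(47) = 4, t(48) = 31, t(49) = 35, t(50) = 24.
Since (t(49), t(50)) = (t(1), t(2)) = (35, 24) (two consecutive terms determine the rest), the sequence is periodic with period 48.
(13636 - 1) mod 48 = 3, so t(13636) = t(4) = 41.

41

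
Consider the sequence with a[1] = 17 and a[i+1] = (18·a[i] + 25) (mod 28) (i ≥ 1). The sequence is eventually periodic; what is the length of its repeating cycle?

3

Computing terms: a[1] = 17, a[2] = 23, a[3] = 19, a[4] = 3, a[5] = 23.
Since a[5] = a[2] = 23, the sequence is eventually periodic: after a pre-period of length 1 it cycles with period 3.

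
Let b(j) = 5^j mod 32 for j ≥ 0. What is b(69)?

21

We have b(0) = 1, b(1) = 5, b(2) = 25, b(3) = 29, b(4) = 17, b(5) = 21, b(6) = 9, b(7) = 13, b(8) = 1.
Since b(8) = b(0) = 1, the sequence is periodic with period 8.
So b(69) = b(0 + ((69-0) mod 8)) = b(5) = 21.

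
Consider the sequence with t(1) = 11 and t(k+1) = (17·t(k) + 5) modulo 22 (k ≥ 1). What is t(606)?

20

Listing terms: t(1) = 11, t(2) = 16, t(3) = 13, t(4) = 6, t(5) = 19, t(6) = 20, t(7) = 15, t(8) = 18, t(9) = 3, t(10) = 12, t(11) = 11.
Since t(11) = t(1) = 11, the sequence is periodic with period 10.
(606 - 1) mod 10 = 5, so t(606) = t(6) = 20.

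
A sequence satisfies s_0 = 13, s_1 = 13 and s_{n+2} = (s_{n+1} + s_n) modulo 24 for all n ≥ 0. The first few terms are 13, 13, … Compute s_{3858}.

17

Computing terms: s_0 = 13,  s_1 = 13,  s_2 = 2,  s_3 = 15,  s_4 = 17,  s_5 = 8,  s_6 = 1,  s_7 = 9,  s_8 = 10,  s_9 = 19,  s_{10} = 5,  s_{11} = 0,  s_{12} = 5,  s_{13} = 5,  s_{14} = 10,  s_{15} = 15,  s_{16} = 1,  s_{17} = 16,  s_{18} = 17,  s_{19} = 9,  s_{20} = 2,  s_{21} = 11,  s_{22} = 13,  s_{23} = 0,  s_{24} = 13,  s_{25} = 13.
Since (s_{24}, s_{25}) = (s_0, s_1) = (13, 13) (two consecutive terms determine the rest), the sequence is periodic with period 24.
(3858 - 0) mod 24 = 18, so s_{3858} = s_{18} = 17.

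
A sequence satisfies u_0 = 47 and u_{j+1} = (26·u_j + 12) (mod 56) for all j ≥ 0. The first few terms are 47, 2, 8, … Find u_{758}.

36

Listing terms: u_0 = 47; u_1 = 2; u_2 = 8; u_3 = 52; u_4 = 20; u_5 = 28; u_6 = 12; u_7 = 44; u_8 = 36; u_9 = 52.
Since u_9 = u_3 = 52, the sequence is eventually periodic: after a pre-period of length 3 it cycles with period 6.
For j ≥ 3, u_j depends only on (j - 3) mod 6. (758 - 3) mod 6 = 5, so u_{758} = u_8 = 36.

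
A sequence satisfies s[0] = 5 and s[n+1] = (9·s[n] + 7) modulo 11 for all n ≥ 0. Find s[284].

1

Computing terms: s[0] = 5; s[1] = 8; s[2] = 2; s[3] = 3; s[4] = 1; s[5] = 5.
Since s[5] = s[0] = 5, the sequence is periodic with period 5.
(284 - 0) mod 5 = 4, so s[284] = s[4] = 1.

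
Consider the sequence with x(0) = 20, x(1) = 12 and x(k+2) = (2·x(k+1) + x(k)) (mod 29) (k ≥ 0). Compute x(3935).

21

x(0) = 20, x(1) = 12, x(2) = 15, x(3) = 13, x(4) = 12, x(5) = 8, x(6) = 28, x(7) = 6, x(8) = 11, x(9) = 28, x(10) = 9, x(11) = 17, x(12) = 14, x(13) = 16, x(14) = 17, x(15) = 21, x(16) = 1, x(17) = 23, x(18) = 18, x(19) = 1, x(20) = 20, x(21) = 12.
Since (x(20), x(21)) = (x(0), x(1)) = (20, 12) (two consecutive terms determine the rest), the sequence is periodic with period 20.
So x(3935) = x(0 + ((3935-0) mod 20)) = x(15) = 21.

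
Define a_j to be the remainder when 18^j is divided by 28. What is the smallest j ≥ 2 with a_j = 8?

3

a_1 = 18; a_2 = 16; a_3 = 8; a_4 = 4; a_5 = 16.
Since a_5 = a_2 = 16, the sequence is eventually periodic: after a pre-period of length 1 it cycles with period 3.
The value 8 first appears (with j ≥ 2) at a_3.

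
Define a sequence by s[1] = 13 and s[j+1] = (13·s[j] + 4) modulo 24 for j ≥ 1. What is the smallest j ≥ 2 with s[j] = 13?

4

Listing terms: s[1] = 13,  s[2] = 5,  s[3] = 21,  s[4] = 13.
The sequence repeats with period 3.
The value 13 next appears (with j ≥ 2) at s[4].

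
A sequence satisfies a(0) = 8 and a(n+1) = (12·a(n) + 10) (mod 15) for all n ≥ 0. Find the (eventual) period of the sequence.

4

Listing terms: a(0) = 8; a(1) = 1; a(2) = 7; a(3) = 4; a(4) = 13; a(5) = 1.
Since a(5) = a(1) = 1, the sequence is eventually periodic: after a pre-period of length 1 it cycles with period 4.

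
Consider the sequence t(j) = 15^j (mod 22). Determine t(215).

Listing terms: t(0) = 1; t(1) = 15; t(2) = 5; t(3) = 9; t(4) = 3; t(5) = 1.
Since t(5) = t(0) = 1, the sequence is periodic with period 5.
(215 - 0) mod 5 = 0, so t(215) = t(0) = 1.

1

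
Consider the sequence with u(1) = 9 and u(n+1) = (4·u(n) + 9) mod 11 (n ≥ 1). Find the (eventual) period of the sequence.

5

Computing terms: u(1) = 9; u(2) = 1; u(3) = 2; u(4) = 6; u(5) = 0; u(6) = 9.
The sequence repeats with period 5.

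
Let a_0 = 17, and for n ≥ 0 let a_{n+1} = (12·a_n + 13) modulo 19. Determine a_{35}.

13

We have a_0 = 17, a_1 = 8, a_2 = 14, a_3 = 10, a_4 = 0, a_5 = 13, a_6 = 17.
The sequence repeats with period 6.
(35 - 0) mod 6 = 5, so a_{35} = a_5 = 13.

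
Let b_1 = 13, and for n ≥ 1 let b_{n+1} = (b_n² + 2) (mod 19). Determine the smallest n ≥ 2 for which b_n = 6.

4

We have b_1 = 13, b_2 = 0, b_3 = 2, b_4 = 6, b_5 = 0.
Since b_5 = b_2 = 0, the sequence is eventually periodic: after a pre-period of length 1 it cycles with period 3.
The value 6 first appears (with n ≥ 2) at b_4.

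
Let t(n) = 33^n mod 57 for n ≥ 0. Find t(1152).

Listing terms: t(0) = 1,  t(1) = 33,  t(2) = 6,  t(3) = 27,  t(4) = 36,  t(5) = 48,  t(6) = 45,  t(7) = 3,  t(8) = 42,  t(9) = 18,  t(10) = 24,  t(11) = 51,  t(12) = 30,  t(13) = 21,  t(14) = 9,  t(15) = 12,  t(16) = 54,  t(17) = 15,  t(18) = 39,  t(19) = 33.
Since t(19) = t(1) = 33, the sequence is eventually periodic: after a pre-period of length 1 it cycles with period 18.
For n ≥ 1, t(n) depends only on (n - 1) mod 18. (1152 - 1) mod 18 = 17, so t(1152) = t(18) = 39.

39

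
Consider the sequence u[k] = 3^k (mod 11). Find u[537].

9

Computing terms: u[1] = 3, u[2] = 9, u[3] = 5, u[4] = 4, u[5] = 1, u[6] = 3.
The sequence repeats with period 5.
(537 - 1) mod 5 = 1, so u[537] = u[2] = 9.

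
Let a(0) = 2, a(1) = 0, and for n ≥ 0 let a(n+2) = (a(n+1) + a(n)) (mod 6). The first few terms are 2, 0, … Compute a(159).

We have a(0) = 2, a(1) = 0, a(2) = 2, a(3) = 2, a(4) = 4, a(5) = 0, a(6) = 4, a(7) = 4, a(8) = 2, a(9) = 0.
Since (a(8), a(9)) = (a(0), a(1)) = (2, 0) (two consecutive terms determine the rest), the sequence is periodic with period 8.
So a(159) = a(0 + ((159-0) mod 8)) = a(7) = 4.

4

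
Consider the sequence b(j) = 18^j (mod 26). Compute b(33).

Computing terms: b(1) = 18,  b(2) = 12,  b(3) = 8,  b(4) = 14,  b(5) = 18.
The sequence repeats with period 4.
So b(33) = b(1 + ((33-1) mod 4)) = b(1) = 18.

18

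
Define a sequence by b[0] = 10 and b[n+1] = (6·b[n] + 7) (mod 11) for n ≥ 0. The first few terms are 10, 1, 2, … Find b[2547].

4

b[0] = 10, b[1] = 1, b[2] = 2, b[3] = 8, b[4] = 0, b[5] = 7, b[6] = 5, b[7] = 4, b[8] = 9, b[9] = 6, b[10] = 10.
The sequence repeats with period 10.
(2547 - 0) mod 10 = 7, so b[2547] = b[7] = 4.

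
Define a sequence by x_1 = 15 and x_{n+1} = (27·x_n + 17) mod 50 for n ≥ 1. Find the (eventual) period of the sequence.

20

x_1 = 15; x_2 = 22; x_3 = 11; x_4 = 14; x_5 = 45; x_6 = 32; x_7 = 31; x_8 = 4; x_9 = 25; x_{10} = 42; x_{11} = 1; x_{12} = 44; x_{13} = 5; x_{14} = 2; x_{15} = 21; x_{16} = 34; x_{17} = 35; x_{18} = 12; x_{19} = 41; x_{20} = 24; x_{21} = 15.
Since x_{21} = x_1 = 15, the sequence is periodic with period 20.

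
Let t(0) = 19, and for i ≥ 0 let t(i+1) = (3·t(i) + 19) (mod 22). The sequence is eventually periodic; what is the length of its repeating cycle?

10

We have t(0) = 19,  t(1) = 10,  t(2) = 5,  t(3) = 12,  t(4) = 11,  t(5) = 8,  t(6) = 21,  t(7) = 16,  t(8) = 1,  t(9) = 0,  t(10) = 19.
Since t(10) = t(0) = 19, the sequence is periodic with period 10.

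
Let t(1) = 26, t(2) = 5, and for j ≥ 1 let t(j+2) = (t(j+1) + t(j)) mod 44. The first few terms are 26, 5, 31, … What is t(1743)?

Listing terms: t(1) = 26, t(2) = 5, t(3) = 31, t(4) = 36, t(5) = 23, t(6) = 15, t(7) = 38, t(8) = 9, t(9) = 3, t(10) = 12, t(11) = 15, t(12) = 27, t(13) = 42, t(14) = 25, t(15) = 23, t(16) = 4, t(17) = 27, t(18) = 31, t(19) = 14, t(20) = 1, t(21) = 15, t(22) = 16, t(23) = 31, t(24) = 3, t(25) = 34, t(26) = 37, t(27) = 27, t(28) = 20, t(29) = 3, t(30) = 23, t(31) = 26, t(32) = 5.
Since (t(31), t(32)) = (t(1), t(2)) = (26, 5) (two consecutive terms determine the rest), the sequence is periodic with period 30.
So t(1743) = t(1 + ((1743-1) mod 30)) = t(3) = 31.

31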